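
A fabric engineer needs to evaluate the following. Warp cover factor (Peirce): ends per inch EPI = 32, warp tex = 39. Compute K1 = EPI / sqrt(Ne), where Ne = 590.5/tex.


Formula: K1 = EPI / sqrt(Ne), with Ne = 590.5 / tex_warp
Step 1: Ne = 590.5 / 39 = 15.141
Step 2: sqrt(Ne) = sqrt(15.141) = 3.8911
Step 3: K1 = 32 / 3.8911 = 8.2

8.2


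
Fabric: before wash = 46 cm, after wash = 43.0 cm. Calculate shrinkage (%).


Formula: Shrinkage% = ((L_before - L_after) / L_before) * 100
Step 1: Shrinkage = 46 - 43.0 = 3.0 cm
Step 2: Shrinkage% = (3.0 / 46) * 100
Step 3: Shrinkage% = 0.065217 * 100 = 6.5217% ≈ 6.5%

6.5%


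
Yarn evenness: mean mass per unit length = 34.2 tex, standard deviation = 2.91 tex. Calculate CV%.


Formula: CV% = (standard deviation / mean) * 100
Step 1: Ratio = 2.91 / 34.2 = 0.085088
Step 2: CV% = 0.085088 * 100 = 8.5088% ≈ 8.5%

8.5%


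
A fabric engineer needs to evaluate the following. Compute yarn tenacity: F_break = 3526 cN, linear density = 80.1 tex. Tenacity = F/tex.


Formula: Tenacity = Breaking force / Linear density
Tenacity = 3526 cN / 80.1 tex
Tenacity = 44.02 cN/tex

44.02 cN/tex


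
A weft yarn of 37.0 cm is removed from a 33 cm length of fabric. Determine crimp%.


Formula: Crimp% = ((L_yarn - L_fabric) / L_fabric) * 100
Step 1: Extension = 37.0 - 33 = 4.0 cm
Step 2: Crimp% = (4.0 / 33) * 100
Step 3: Crimp% = 0.121212 * 100 = 12.1212% ≈ 12.1%

12.1%


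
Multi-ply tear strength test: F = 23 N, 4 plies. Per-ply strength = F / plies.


Formula: Per-ply strength = Total force / Number of plies
Per-ply = 23 N / 4
Per-ply = 5.75 N

5.75 N


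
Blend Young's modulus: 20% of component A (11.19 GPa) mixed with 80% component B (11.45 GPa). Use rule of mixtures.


Formula: Blend property = (fraction_A * property_A) + (fraction_B * property_B)
Step 1: Contribution A = 20/100 * 11.19 GPa = 2.238 GPa
Step 2: Contribution B = 80/100 * 11.45 GPa = 9.16 GPa
Step 3: Blend Young's modulus = 2.238 + 9.16 = 11.398 GPa

11.398 GPa


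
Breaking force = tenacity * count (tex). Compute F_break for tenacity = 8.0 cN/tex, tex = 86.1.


Formula: Breaking force = Tenacity * Linear density
F = 8.0 cN/tex * 86.1 tex
F = 688.80 cN

688.80 cN


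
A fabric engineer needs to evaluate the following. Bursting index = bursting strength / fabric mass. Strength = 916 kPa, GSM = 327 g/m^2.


Formula: Bursting Index = Bursting Strength / Fabric GSM
BI = 916 kPa / 327 g/m^2
BI = 2.801 kPa/(g/m^2)

2.801 kPa/(g/m^2)


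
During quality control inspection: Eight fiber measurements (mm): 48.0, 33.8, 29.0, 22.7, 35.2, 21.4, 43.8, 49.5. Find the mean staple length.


Formula: Mean = sum of lengths / count
Sum = 48.0 + 33.8 + 29.0 + 22.7 + 35.2 + 21.4 + 43.8 + 49.5
Sum = 283.4 mm
Mean = 283.4 / 8 = 35.43 mm

35.43 mm


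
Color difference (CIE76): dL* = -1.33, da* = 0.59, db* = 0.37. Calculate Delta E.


Formula: Delta E = sqrt(dL*^2 + da*^2 + db*^2)
Step 1: dL*^2 = (-1.33)^2 = 1.7689
Step 2: da*^2 = 0.59^2 = 0.3481
Step 3: db*^2 = 0.37^2 = 0.1369
Step 4: Sum = 1.7689 + 0.3481 + 0.1369 = 2.2539
Step 5: Delta E = sqrt(2.2539) = 1.5

1.5 Delta E


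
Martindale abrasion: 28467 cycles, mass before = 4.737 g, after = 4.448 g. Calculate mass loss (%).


Formula: Mass loss% = ((m_before - m_after) / m_before) * 100
Step 1: Mass loss = 4.737 - 4.448 = 0.289 g
Step 2: Ratio = 0.289 / 4.737 = 0.0610091
Step 3: Mass loss% = 0.0610091 * 100 = 6.10091% ≈ 6.10%

6.10%


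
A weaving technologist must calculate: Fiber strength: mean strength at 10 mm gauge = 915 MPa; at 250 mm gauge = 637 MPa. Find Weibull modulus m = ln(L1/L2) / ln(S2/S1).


Formula: m = ln(L1/L2) / ln(S2/S1)
Step 1: ln(L1/L2) = ln(10/250) = -3.21888
Step 2: S2/S1 = 637/915 = 0.69617
Step 3: ln(S2/S1) = ln(0.69617) = -0.36216
Step 4: m = -3.21888 / -0.36216 = 8.89

8.89 (Weibull m)


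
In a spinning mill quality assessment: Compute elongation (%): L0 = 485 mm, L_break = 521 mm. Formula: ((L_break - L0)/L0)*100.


Formula: Elongation (%) = ((L_break - L0) / L0) * 100
Step 1: Extension = 521 - 485 = 36 mm
Step 2: Elongation = (36 / 485) * 100
Step 3: Elongation = 0.074227 * 100 = 7.4227% ≈ 7.4%

7.4%


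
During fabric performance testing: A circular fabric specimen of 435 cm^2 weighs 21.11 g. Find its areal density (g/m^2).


Formula: GSM = mass_g / area_m2
Step 1: Convert area: 435 cm^2 = 435 / 10000 = 0.0435 m^2
Step 2: GSM = 21.11 g / 0.0435 m^2 = 485.3 g/m^2

485.3 g/m^2


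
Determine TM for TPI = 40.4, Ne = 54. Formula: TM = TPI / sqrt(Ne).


Formula: TM = TPI / sqrt(Ne)
Step 1: sqrt(Ne) = sqrt(54) = 7.3485
Step 2: TM = 40.4 / 7.3485 = 5.50

5.50 TM


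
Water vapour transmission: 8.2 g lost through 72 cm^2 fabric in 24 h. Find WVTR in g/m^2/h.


Formula: WVTR = mass_loss / (area * time)
Step 1: Convert area: 72 cm^2 = 0.0072 m^2
Step 2: WVTR = 8.2 g / (0.0072 m^2 * 24 h)
Step 3: WVTR = 8.2 / 0.1728 = 47.5 g/m^2/h

47.5 g/m^2/h


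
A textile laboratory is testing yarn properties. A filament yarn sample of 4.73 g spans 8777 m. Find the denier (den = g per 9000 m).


Formula: den = (mass_g / length_m) * 9000
Substituting: den = (4.73 / 8777) * 9000
Intermediate: 4.73 / 8777 = 0.00053891 g/m
den = 0.00053891 * 9000 = 4.9 denier

4.9 denier


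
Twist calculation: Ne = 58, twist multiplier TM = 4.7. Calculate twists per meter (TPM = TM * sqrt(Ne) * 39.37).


Formula: TPM = TM * sqrt(Ne) * 39.37
Step 1: sqrt(Ne) = sqrt(58) = 7.6158
Step 2: TM * sqrt(Ne) = 4.7 * 7.6158 = 35.7943
Step 3: TPM = 35.7943 * 39.37 = 1409 twists/m

1409 twists/m


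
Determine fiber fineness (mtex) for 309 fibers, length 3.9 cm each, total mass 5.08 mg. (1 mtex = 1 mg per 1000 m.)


Formula: fineness (mtex) = mass (mg) / total length (km) = (mass_mg / total_length_m) * 1000
Step 1: Convert fiber length: 3.9 cm = 0.039 m
Step 2: Total fiber length = 309 * 0.039 = 12.051 m
Step 3: Linear density = 5.08 mg / 12.051 m = 0.4215 mg/m
Step 4: fineness = 0.4215 * 1000 = 421.5 mtex

421.5 mtex


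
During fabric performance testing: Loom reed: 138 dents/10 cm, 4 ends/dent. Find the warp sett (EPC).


Formula: EPC = (dents per 10 cm * ends per dent) / 10
Step 1: Total ends per 10 cm = 138 * 4 = 552
Step 2: EPC = 552 / 10 = 55.2 ends/cm

55.2 ends/cm


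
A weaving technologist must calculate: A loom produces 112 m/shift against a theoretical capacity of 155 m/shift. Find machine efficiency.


Formula: Efficiency% = (Actual output / Theoretical output) * 100
Efficiency% = (112 / 155) * 100
Efficiency% = 0.722581 * 100 = 72.2581% ≈ 72.3%

72.3%


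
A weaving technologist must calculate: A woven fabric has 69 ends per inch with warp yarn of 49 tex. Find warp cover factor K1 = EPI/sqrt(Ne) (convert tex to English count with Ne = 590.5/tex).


Formula: K1 = EPI / sqrt(Ne), with Ne = 590.5 / tex_warp
Step 1: Ne = 590.5 / 49 = 12.051
Step 2: sqrt(Ne) = sqrt(12.051) = 3.4715
Step 3: K1 = 69 / 3.4715 = 19.9

19.9


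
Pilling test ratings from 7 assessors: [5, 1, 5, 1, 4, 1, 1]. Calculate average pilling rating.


Formula: Mean = sum / count
Sum = 5 + 1 + 5 + 1 + 4 + 1 + 1 = 18
Mean = 18 / 7 = 2.6

2.6


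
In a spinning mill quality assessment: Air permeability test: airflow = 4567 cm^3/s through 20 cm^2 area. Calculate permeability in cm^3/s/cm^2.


Formula: Air Permeability = Airflow / Test Area
AP = 4567 cm^3/s / 20 cm^2
AP = 228.4 cm^3/s/cm^2

228.4 cm^3/s/cm^2


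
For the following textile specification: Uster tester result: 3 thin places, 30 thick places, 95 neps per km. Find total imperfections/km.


Formula: Total = thin places + thick places + neps
Total = 3 + 30 + 95
Total = 128 imperfections/km

128 imperfections/km


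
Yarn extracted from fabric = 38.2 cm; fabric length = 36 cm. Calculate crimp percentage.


Formula: Crimp% = ((L_yarn - L_fabric) / L_fabric) * 100
Step 1: Extension = 38.2 - 36 = 2.2 cm
Step 2: Crimp% = (2.2 / 36) * 100
Step 3: Crimp% = 0.061111 * 100 = 6.1111% ≈ 6.1%

6.1%


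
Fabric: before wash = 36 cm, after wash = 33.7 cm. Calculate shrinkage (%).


Formula: Shrinkage% = ((L_before - L_after) / L_before) * 100
Step 1: Shrinkage = 36 - 33.7 = 2.3 cm
Step 2: Shrinkage% = (2.3 / 36) * 100
Step 3: Shrinkage% = 0.063889 * 100 = 6.3889% ≈ 6.4%

6.4%


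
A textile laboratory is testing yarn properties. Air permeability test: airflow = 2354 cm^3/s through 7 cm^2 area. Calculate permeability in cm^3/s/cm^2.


Formula: Air Permeability = Airflow / Test Area
AP = 2354 cm^3/s / 7 cm^2
AP = 336.3 cm^3/s/cm^2

336.3 cm^3/s/cm^2


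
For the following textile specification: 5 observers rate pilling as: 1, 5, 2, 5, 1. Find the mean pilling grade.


Formula: Mean = sum / count
Sum = 1 + 5 + 2 + 5 + 1 = 14
Mean = 14 / 5 = 2.8

2.8


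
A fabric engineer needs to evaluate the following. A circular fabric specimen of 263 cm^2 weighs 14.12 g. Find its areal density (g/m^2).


Formula: GSM = mass_g / area_m2
Step 1: Convert area: 263 cm^2 = 263 / 10000 = 0.0263 m^2
Step 2: GSM = 14.12 g / 0.0263 m^2 = 536.9 g/m^2

536.9 g/m^2


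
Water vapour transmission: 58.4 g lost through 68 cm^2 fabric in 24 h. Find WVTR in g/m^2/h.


Formula: WVTR = mass_loss / (area * time)
Step 1: Convert area: 68 cm^2 = 0.0068 m^2
Step 2: WVTR = 58.4 g / (0.0068 m^2 * 24 h)
Step 3: WVTR = 58.4 / 0.1632 = 357.8 g/m^2/h

357.8 g/m^2/h


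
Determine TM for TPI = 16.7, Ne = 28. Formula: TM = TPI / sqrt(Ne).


Formula: TM = TPI / sqrt(Ne)
Step 1: sqrt(Ne) = sqrt(28) = 5.2915
Step 2: TM = 16.7 / 5.2915 = 3.16

3.16 TM


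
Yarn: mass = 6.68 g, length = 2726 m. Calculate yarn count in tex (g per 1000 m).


Formula: Tex = (mass_g / length_m) * 1000
Substituting: Tex = (6.68 / 2726) * 1000
Intermediate: 6.68 / 2726 = 0.00245048 g/m
Tex = 0.00245048 * 1000 = 2.45 tex

2.45 tex


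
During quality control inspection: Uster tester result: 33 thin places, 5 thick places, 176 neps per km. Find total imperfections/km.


Formula: Total = thin places + thick places + neps
Total = 33 + 5 + 176
Total = 214 imperfections/km

214 imperfections/km


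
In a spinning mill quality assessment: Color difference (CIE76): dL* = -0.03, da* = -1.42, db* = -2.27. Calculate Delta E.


Formula: Delta E = sqrt(dL*^2 + da*^2 + db*^2)
Step 1: dL*^2 = (-0.03)^2 = 0.0009
Step 2: da*^2 = (-1.42)^2 = 2.0164
Step 3: db*^2 = (-2.27)^2 = 5.1529
Step 4: Sum = 0.0009 + 2.0164 + 5.1529 = 7.1702
Step 5: Delta E = sqrt(7.1702) = 2.68

2.68 Delta E


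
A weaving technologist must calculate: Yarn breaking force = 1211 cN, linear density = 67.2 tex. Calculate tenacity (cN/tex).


Formula: Tenacity = Breaking force / Linear density
Tenacity = 1211 cN / 67.2 tex
Tenacity = 18.02 cN/tex

18.02 cN/tex


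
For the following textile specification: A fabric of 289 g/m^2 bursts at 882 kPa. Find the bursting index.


Formula: Bursting Index = Bursting Strength / Fabric GSM
BI = 882 kPa / 289 g/m^2
BI = 3.052 kPa/(g/m^2)

3.052 kPa/(g/m^2)


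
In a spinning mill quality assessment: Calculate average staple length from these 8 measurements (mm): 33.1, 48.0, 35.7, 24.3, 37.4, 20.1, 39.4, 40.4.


Formula: Mean = sum of lengths / count
Sum = 33.1 + 48.0 + 35.7 + 24.3 + 37.4 + 20.1 + 39.4 + 40.4
Sum = 278.4 mm
Mean = 278.4 / 8 = 34.80 mm

34.80 mm


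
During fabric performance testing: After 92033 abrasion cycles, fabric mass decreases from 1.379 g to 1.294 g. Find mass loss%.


Formula: Mass loss% = ((m_before - m_after) / m_before) * 100
Step 1: Mass loss = 1.379 - 1.294 = 0.085 g
Step 2: Ratio = 0.085 / 1.379 = 0.0616389
Step 3: Mass loss% = 0.0616389 * 100 = 6.16389% ≈ 6.16%

6.16%


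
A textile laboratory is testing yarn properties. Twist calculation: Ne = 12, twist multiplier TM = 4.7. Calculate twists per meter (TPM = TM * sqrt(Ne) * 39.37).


Formula: TPM = TM * sqrt(Ne) * 39.37
Step 1: sqrt(Ne) = sqrt(12) = 3.4641
Step 2: TM * sqrt(Ne) = 4.7 * 3.4641 = 16.2813
Step 3: TPM = 16.2813 * 39.37 = 641 twists/m

641 twists/m


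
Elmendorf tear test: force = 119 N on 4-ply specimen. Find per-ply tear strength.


Formula: Per-ply strength = Total force / Number of plies
Per-ply = 119 N / 4
Per-ply = 29.75 N

29.75 N


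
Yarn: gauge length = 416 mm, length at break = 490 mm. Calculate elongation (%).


Formula: Elongation (%) = ((L_break - L0) / L0) * 100
Step 1: Extension = 490 - 416 = 74 mm
Step 2: Elongation = (74 / 416) * 100
Step 3: Elongation = 0.177885 * 100 = 17.7885% ≈ 17.8%

17.8%


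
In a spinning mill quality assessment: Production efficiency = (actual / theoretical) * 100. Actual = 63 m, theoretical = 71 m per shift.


Formula: Efficiency% = (Actual output / Theoretical output) * 100
Efficiency% = (63 / 71) * 100
Efficiency% = 0.887324 * 100 = 88.7324% ≈ 88.7%

88.7%


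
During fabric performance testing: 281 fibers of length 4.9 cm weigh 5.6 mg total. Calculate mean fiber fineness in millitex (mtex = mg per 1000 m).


Formula: fineness (mtex) = mass (mg) / total length (km) = (mass_mg / total_length_m) * 1000
Step 1: Convert fiber length: 4.9 cm = 0.049 m
Step 2: Total fiber length = 281 * 0.049 = 13.769 m
Step 3: Linear density = 5.6 mg / 13.769 m = 0.4067 mg/m
Step 4: fineness = 0.4067 * 1000 = 406.7 mtex

406.7 mtex


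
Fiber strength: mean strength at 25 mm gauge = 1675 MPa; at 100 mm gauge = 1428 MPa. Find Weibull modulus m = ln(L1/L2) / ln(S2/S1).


Formula: m = ln(L1/L2) / ln(S2/S1)
Step 1: ln(L1/L2) = ln(25/100) = -1.38629
Step 2: S2/S1 = 1428/1675 = 0.85254
Step 3: ln(S2/S1) = ln(0.85254) = -0.15954
Step 4: m = -1.38629 / -0.15954 = 8.69

8.69 (Weibull m)


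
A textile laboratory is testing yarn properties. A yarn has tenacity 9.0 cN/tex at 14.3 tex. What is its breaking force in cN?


Formula: Breaking force = Tenacity * Linear density
F = 9.0 cN/tex * 14.3 tex
F = 128.70 cN

128.70 cN


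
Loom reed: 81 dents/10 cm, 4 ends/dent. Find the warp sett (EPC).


Formula: EPC = (dents per 10 cm * ends per dent) / 10
Step 1: Total ends per 10 cm = 81 * 4 = 324
Step 2: EPC = 324 / 10 = 32.4 ends/cm

32.4 ends/cm


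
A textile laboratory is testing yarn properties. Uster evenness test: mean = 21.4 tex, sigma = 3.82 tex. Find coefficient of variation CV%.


Formula: CV% = (standard deviation / mean) * 100
Step 1: Ratio = 3.82 / 21.4 = 0.178505
Step 2: CV% = 0.178505 * 100 = 17.8505% ≈ 17.9%

17.9%


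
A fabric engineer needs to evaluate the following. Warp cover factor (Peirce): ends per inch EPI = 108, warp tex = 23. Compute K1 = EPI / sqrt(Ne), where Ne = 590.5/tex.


Formula: K1 = EPI / sqrt(Ne), with Ne = 590.5 / tex_warp
Step 1: Ne = 590.5 / 23 = 25.674
Step 2: sqrt(Ne) = sqrt(25.674) = 5.067
Step 3: K1 = 108 / 5.067 = 21.3

21.3


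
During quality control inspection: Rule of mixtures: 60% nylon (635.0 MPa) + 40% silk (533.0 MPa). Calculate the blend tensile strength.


Formula: Blend property = (fraction_A * property_A) + (fraction_B * property_B)
Step 1: Contribution A = 60/100 * 635.0 MPa = 381.0 MPa
Step 2: Contribution B = 40/100 * 533.0 MPa = 213.2 MPa
Step 3: Blend tensile strength = 381.0 + 213.2 = 594.2 MPa

594.2 MPa


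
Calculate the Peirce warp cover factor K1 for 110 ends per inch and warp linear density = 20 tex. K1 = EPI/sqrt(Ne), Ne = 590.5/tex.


Formula: K1 = EPI / sqrt(Ne), with Ne = 590.5 / tex_warp
Step 1: Ne = 590.5 / 20 = 29.525
Step 2: sqrt(Ne) = sqrt(29.525) = 5.4337
Step 3: K1 = 110 / 5.4337 = 20.2

20.2


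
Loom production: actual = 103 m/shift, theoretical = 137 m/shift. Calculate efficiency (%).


Formula: Efficiency% = (Actual output / Theoretical output) * 100
Efficiency% = (103 / 137) * 100
Efficiency% = 0.751825 * 100 = 75.1825% ≈ 75.2%

75.2%


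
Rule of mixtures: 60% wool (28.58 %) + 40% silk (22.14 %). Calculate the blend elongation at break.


Formula: Blend property = (fraction_A * property_A) + (fraction_B * property_B)
Step 1: Contribution A = 60/100 * 28.58 % = 17.148 %
Step 2: Contribution B = 40/100 * 22.14 % = 8.856 %
Step 3: Blend elongation at break = 17.148 + 8.856 = 26.004 %

26.004 %


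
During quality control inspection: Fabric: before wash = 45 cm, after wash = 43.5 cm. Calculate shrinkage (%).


Formula: Shrinkage% = ((L_before - L_after) / L_before) * 100
Step 1: Shrinkage = 45 - 43.5 = 1.5 cm
Step 2: Shrinkage% = (1.5 / 45) * 100
Step 3: Shrinkage% = 0.033333 * 100 = 3.3333% ≈ 3.3%

3.3%


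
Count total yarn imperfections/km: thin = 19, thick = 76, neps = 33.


Formula: Total = thin places + thick places + neps
Total = 19 + 76 + 33
Total = 128 imperfections/km

128 imperfections/km


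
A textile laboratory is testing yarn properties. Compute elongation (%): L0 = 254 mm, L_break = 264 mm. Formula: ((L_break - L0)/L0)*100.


Formula: Elongation (%) = ((L_break - L0) / L0) * 100
Step 1: Extension = 264 - 254 = 10 mm
Step 2: Elongation = (10 / 254) * 100
Step 3: Elongation = 0.03937 * 100 = 3.937% ≈ 3.9%

3.9%


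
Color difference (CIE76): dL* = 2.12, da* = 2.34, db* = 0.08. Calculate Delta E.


Formula: Delta E = sqrt(dL*^2 + da*^2 + db*^2)
Step 1: dL*^2 = 2.12^2 = 4.4944
Step 2: da*^2 = 2.34^2 = 5.4756
Step 3: db*^2 = 0.08^2 = 0.0064
Step 4: Sum = 4.4944 + 5.4756 + 0.0064 = 9.9764
Step 5: Delta E = sqrt(9.9764) = 3.16

3.16 Delta E


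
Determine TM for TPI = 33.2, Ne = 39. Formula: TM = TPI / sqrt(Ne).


Formula: TM = TPI / sqrt(Ne)
Step 1: sqrt(Ne) = sqrt(39) = 6.245
Step 2: TM = 33.2 / 6.245 = 5.32

5.32 TM


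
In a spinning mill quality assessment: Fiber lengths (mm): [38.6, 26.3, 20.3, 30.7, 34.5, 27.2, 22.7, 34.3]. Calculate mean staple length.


Formula: Mean = sum of lengths / count
Sum = 38.6 + 26.3 + 20.3 + 30.7 + 34.5 + 27.2 + 22.7 + 34.3
Sum = 234.6 mm
Mean = 234.6 / 8 = 29.33 mm

29.33 mm


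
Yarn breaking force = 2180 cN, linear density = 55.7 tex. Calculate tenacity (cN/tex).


Formula: Tenacity = Breaking force / Linear density
Tenacity = 2180 cN / 55.7 tex
Tenacity = 39.14 cN/tex

39.14 cN/tex


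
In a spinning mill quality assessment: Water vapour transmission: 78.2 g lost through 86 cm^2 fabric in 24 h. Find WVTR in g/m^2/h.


Formula: WVTR = mass_loss / (area * time)
Step 1: Convert area: 86 cm^2 = 0.0086 m^2
Step 2: WVTR = 78.2 g / (0.0086 m^2 * 24 h)
Step 3: WVTR = 78.2 / 0.2064 = 378.9 g/m^2/h

378.9 g/m^2/h


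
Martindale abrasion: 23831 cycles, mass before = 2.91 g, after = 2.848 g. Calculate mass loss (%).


Formula: Mass loss% = ((m_before - m_after) / m_before) * 100
Step 1: Mass loss = 2.91 - 2.848 = 0.062 g
Step 2: Ratio = 0.062 / 2.91 = 0.0213058
Step 3: Mass loss% = 0.0213058 * 100 = 2.13058% ≈ 2.13%

2.13%


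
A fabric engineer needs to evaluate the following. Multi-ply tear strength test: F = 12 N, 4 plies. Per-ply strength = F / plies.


Formula: Per-ply strength = Total force / Number of plies
Per-ply = 12 N / 4
Per-ply = 3 N

3 N


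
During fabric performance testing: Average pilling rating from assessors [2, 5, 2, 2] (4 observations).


Formula: Mean = sum / count
Sum = 2 + 5 + 2 + 2 = 11
Mean = 11 / 4 = 2.8

2.8


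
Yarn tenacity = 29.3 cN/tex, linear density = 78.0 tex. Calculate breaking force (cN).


Formula: Breaking force = Tenacity * Linear density
F = 29.3 cN/tex * 78.0 tex
F = 2285.40 cN

2285.40 cN


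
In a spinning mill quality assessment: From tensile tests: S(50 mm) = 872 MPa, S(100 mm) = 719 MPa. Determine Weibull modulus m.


Formula: m = ln(L1/L2) / ln(S2/S1)
Step 1: ln(L1/L2) = ln(50/100) = -0.69315
Step 2: S2/S1 = 719/872 = 0.82454
Step 3: ln(S2/S1) = ln(0.82454) = -0.19293
Step 4: m = -0.69315 / -0.19293 = 3.59

3.59 (Weibull m)


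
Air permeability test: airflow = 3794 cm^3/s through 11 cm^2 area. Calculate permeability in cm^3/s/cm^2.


Formula: Air Permeability = Airflow / Test Area
AP = 3794 cm^3/s / 11 cm^2
AP = 344.9 cm^3/s/cm^2

344.9 cm^3/s/cm^2


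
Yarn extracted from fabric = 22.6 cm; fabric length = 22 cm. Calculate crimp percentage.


Formula: Crimp% = ((L_yarn - L_fabric) / L_fabric) * 100
Step 1: Extension = 22.6 - 22 = 0.6 cm
Step 2: Crimp% = (0.6 / 22) * 100
Step 3: Crimp% = 0.027273 * 100 = 2.7273% ≈ 2.7%

2.7%


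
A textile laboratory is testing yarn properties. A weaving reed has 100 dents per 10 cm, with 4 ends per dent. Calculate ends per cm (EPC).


Formula: EPC = (dents per 10 cm * ends per dent) / 10
Step 1: Total ends per 10 cm = 100 * 4 = 400
Step 2: EPC = 400 / 10 = 40.0 ends/cm

40.0 ends/cm


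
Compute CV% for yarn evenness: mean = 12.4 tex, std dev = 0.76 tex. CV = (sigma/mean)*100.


Formula: CV% = (standard deviation / mean) * 100
Step 1: Ratio = 0.76 / 12.4 = 0.06129
Step 2: CV% = 0.06129 * 100 = 6.129% ≈ 6.1%

6.1%


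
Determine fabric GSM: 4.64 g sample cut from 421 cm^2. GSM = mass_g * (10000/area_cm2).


Formula: GSM = mass_g / area_m2
Step 1: Convert area: 421 cm^2 = 421 / 10000 = 0.0421 m^2
Step 2: GSM = 4.64 g / 0.0421 m^2 = 110.2 g/m^2

110.2 g/m^2


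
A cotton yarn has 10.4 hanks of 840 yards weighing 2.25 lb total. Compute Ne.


Formula: Ne = hanks / mass_lb
Substituting: Ne = 10.4 / 2.25
Ne = 4.6

4.6 Ne


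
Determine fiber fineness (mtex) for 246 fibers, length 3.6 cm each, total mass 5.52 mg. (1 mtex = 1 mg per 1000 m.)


Formula: fineness (mtex) = mass (mg) / total length (km) = (mass_mg / total_length_m) * 1000
Step 1: Convert fiber length: 3.6 cm = 0.036 m
Step 2: Total fiber length = 246 * 0.036 = 8.856 m
Step 3: Linear density = 5.52 mg / 8.856 m = 0.6233 mg/m
Step 4: fineness = 0.6233 * 1000 = 623.3 mtex

623.3 mtex


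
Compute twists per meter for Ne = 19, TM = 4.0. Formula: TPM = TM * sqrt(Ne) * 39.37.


Formula: TPM = TM * sqrt(Ne) * 39.37
Step 1: sqrt(Ne) = sqrt(19) = 4.3589
Step 2: TM * sqrt(Ne) = 4.0 * 4.3589 = 17.4356
Step 3: TPM = 17.4356 * 39.37 = 686 twists/m

686 twists/m


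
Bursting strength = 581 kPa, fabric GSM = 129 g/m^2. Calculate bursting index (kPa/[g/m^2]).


Formula: Bursting Index = Bursting Strength / Fabric GSM
BI = 581 kPa / 129 g/m^2
BI = 4.504 kPa/(g/m^2)

4.504 kPa/(g/m^2)


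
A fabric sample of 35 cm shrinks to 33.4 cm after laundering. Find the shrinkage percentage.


Formula: Shrinkage% = ((L_before - L_after) / L_before) * 100
Step 1: Shrinkage = 35 - 33.4 = 1.6 cm
Step 2: Shrinkage% = (1.6 / 35) * 100
Step 3: Shrinkage% = 0.045714 * 100 = 4.5714% ≈ 4.6%

4.6%


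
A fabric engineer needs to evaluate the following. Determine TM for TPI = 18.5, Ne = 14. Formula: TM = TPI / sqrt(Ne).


Formula: TM = TPI / sqrt(Ne)
Step 1: sqrt(Ne) = sqrt(14) = 3.7417
Step 2: TM = 18.5 / 3.7417 = 4.94

4.94 TM


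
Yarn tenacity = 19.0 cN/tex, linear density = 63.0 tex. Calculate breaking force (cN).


Formula: Breaking force = Tenacity * Linear density
F = 19.0 cN/tex * 63.0 tex
F = 1197.00 cN

1197.00 cN


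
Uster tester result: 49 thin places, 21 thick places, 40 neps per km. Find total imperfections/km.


Formula: Total = thin places + thick places + neps
Total = 49 + 21 + 40
Total = 110 imperfections/km

110 imperfections/km


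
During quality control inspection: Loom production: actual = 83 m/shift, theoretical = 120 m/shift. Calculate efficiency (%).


Formula: Efficiency% = (Actual output / Theoretical output) * 100
Efficiency% = (83 / 120) * 100
Efficiency% = 0.691667 * 100 = 69.1667% ≈ 69.2%

69.2%


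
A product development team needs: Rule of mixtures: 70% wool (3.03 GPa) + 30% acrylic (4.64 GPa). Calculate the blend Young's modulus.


Formula: Blend property = (fraction_A * property_A) + (fraction_B * property_B)
Step 1: Contribution A = 70/100 * 3.03 GPa = 2.121 GPa
Step 2: Contribution B = 30/100 * 4.64 GPa = 1.392 GPa
Step 3: Blend Young's modulus = 2.121 + 1.392 = 3.513 GPa

3.513 GPa


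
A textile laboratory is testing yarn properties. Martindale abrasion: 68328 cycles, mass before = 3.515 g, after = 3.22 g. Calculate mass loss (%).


Formula: Mass loss% = ((m_before - m_after) / m_before) * 100
Step 1: Mass loss = 3.515 - 3.22 = 0.295 g
Step 2: Ratio = 0.295 / 3.515 = 0.083926
Step 3: Mass loss% = 0.083926 * 100 = 8.3926% ≈ 8.39%

8.39%


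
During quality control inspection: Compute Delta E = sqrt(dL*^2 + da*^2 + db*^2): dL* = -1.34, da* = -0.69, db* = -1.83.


Formula: Delta E = sqrt(dL*^2 + da*^2 + db*^2)
Step 1: dL*^2 = (-1.34)^2 = 1.7956
Step 2: da*^2 = (-0.69)^2 = 0.4761
Step 3: db*^2 = (-1.83)^2 = 3.3489
Step 4: Sum = 1.7956 + 0.4761 + 3.3489 = 5.6206
Step 5: Delta E = sqrt(5.6206) = 2.37

2.37 Delta E


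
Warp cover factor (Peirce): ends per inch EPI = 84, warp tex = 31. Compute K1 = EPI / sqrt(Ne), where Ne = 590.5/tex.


Formula: K1 = EPI / sqrt(Ne), with Ne = 590.5 / tex_warp
Step 1: Ne = 590.5 / 31 = 19.048
Step 2: sqrt(Ne) = sqrt(19.048) = 4.3644
Step 3: K1 = 84 / 4.3644 = 19.2

19.2


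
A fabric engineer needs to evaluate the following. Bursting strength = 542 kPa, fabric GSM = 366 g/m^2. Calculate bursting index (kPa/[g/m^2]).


Formula: Bursting Index = Bursting Strength / Fabric GSM
BI = 542 kPa / 366 g/m^2
BI = 1.481 kPa/(g/m^2)

1.481 kPa/(g/m^2)


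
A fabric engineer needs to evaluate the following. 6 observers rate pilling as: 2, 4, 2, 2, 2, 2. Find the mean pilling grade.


Formula: Mean = sum / count
Sum = 2 + 4 + 2 + 2 + 2 + 2 = 14
Mean = 14 / 6 = 2.3

2.3


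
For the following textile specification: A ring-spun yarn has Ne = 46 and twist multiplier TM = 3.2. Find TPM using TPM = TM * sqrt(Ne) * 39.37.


Formula: TPM = TM * sqrt(Ne) * 39.37
Step 1: sqrt(Ne) = sqrt(46) = 6.7823
Step 2: TM * sqrt(Ne) = 3.2 * 6.7823 = 21.7034
Step 3: TPM = 21.7034 * 39.37 = 854 twists/m

854 twists/m


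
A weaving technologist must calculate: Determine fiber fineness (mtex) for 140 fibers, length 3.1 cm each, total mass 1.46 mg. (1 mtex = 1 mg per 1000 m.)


Formula: fineness (mtex) = mass (mg) / total length (km) = (mass_mg / total_length_m) * 1000
Step 1: Convert fiber length: 3.1 cm = 0.031 m
Step 2: Total fiber length = 140 * 0.031 = 4.34 m
Step 3: Linear density = 1.46 mg / 4.34 m = 0.3364 mg/m
Step 4: fineness = 0.3364 * 1000 = 336.4 mtex

336.4 mtex


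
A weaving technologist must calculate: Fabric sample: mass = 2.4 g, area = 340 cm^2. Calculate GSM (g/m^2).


Formula: GSM = mass_g / area_m2
Step 1: Convert area: 340 cm^2 = 340 / 10000 = 0.034 m^2
Step 2: GSM = 2.4 g / 0.034 m^2 = 70.6 g/m^2

70.6 g/m^2


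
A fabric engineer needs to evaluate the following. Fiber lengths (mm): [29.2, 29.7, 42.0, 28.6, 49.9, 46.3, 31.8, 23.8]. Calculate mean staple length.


Formula: Mean = sum of lengths / count
Sum = 29.2 + 29.7 + 42.0 + 28.6 + 49.9 + 46.3 + 31.8 + 23.8
Sum = 281.3 mm
Mean = 281.3 / 8 = 35.16 mm

35.16 mm


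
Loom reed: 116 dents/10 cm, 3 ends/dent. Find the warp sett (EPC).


Formula: EPC = (dents per 10 cm * ends per dent) / 10
Step 1: Total ends per 10 cm = 116 * 3 = 348
Step 2: EPC = 348 / 10 = 34.8 ends/cm

34.8 ends/cm


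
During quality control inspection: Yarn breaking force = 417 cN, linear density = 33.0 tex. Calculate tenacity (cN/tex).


Formula: Tenacity = Breaking force / Linear density
Tenacity = 417 cN / 33.0 tex
Tenacity = 12.64 cN/tex

12.64 cN/tex


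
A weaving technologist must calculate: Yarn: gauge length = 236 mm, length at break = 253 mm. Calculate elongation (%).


Formula: Elongation (%) = ((L_break - L0) / L0) * 100
Step 1: Extension = 253 - 236 = 17 mm
Step 2: Elongation = (17 / 236) * 100
Step 3: Elongation = 0.072034 * 100 = 7.2034% ≈ 7.2%

7.2%


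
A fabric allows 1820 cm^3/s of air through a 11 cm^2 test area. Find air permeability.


Formula: Air Permeability = Airflow / Test Area
AP = 1820 cm^3/s / 11 cm^2
AP = 165.5 cm^3/s/cm^2

165.5 cm^3/s/cm^2


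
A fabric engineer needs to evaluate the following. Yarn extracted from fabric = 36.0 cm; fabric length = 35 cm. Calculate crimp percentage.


Formula: Crimp% = ((L_yarn - L_fabric) / L_fabric) * 100
Step 1: Extension = 36.0 - 35 = 1.0 cm
Step 2: Crimp% = (1.0 / 35) * 100
Step 3: Crimp% = 0.028571 * 100 = 2.8571% ≈ 2.9%

2.9%


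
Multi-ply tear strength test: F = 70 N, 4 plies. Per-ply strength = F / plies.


Formula: Per-ply strength = Total force / Number of plies
Per-ply = 70 N / 4
Per-ply = 17.5 N

17.5 N


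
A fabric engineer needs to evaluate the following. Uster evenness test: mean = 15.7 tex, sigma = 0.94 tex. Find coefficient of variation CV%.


Formula: CV% = (standard deviation / mean) * 100
Step 1: Ratio = 0.94 / 15.7 = 0.059873
Step 2: CV% = 0.059873 * 100 = 5.9873% ≈ 6.0%

6.0%


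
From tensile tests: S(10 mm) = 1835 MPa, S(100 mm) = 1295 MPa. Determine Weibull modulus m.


Formula: m = ln(L1/L2) / ln(S2/S1)
Step 1: ln(L1/L2) = ln(10/100) = -2.30259
Step 2: S2/S1 = 1295/1835 = 0.70572
Step 3: ln(S2/S1) = ln(0.70572) = -0.34854
Step 4: m = -2.30259 / -0.34854 = 6.61

6.61 (Weibull m)


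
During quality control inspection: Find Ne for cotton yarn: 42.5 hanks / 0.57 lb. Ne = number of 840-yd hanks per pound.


Formula: Ne = hanks / mass_lb
Substituting: Ne = 42.5 / 0.57
Ne = 74.6

74.6 Ne


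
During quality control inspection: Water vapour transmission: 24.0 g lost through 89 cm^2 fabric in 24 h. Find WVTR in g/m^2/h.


Formula: WVTR = mass_loss / (area * time)
Step 1: Convert area: 89 cm^2 = 0.0089 m^2
Step 2: WVTR = 24.0 g / (0.0089 m^2 * 24 h)
Step 3: WVTR = 24.0 / 0.2136 = 112.4 g/m^2/h

112.4 g/m^2/h


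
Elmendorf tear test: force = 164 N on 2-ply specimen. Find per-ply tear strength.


Formula: Per-ply strength = Total force / Number of plies
Per-ply = 164 N / 2
Per-ply = 82 N

82 N


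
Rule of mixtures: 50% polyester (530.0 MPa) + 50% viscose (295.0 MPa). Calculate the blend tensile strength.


Formula: Blend property = (fraction_A * property_A) + (fraction_B * property_B)
Step 1: Contribution A = 50/100 * 530.0 MPa = 265.0 MPa
Step 2: Contribution B = 50/100 * 295.0 MPa = 147.5 MPa
Step 3: Blend tensile strength = 265.0 + 147.5 = 412.5 MPa

412.5 MPa


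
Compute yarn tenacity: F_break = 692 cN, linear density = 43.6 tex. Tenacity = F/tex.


Formula: Tenacity = Breaking force / Linear density
Tenacity = 692 cN / 43.6 tex
Tenacity = 15.87 cN/tex

15.87 cN/tex


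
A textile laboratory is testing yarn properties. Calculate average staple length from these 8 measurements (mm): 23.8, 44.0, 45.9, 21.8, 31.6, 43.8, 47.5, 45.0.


Formula: Mean = sum of lengths / count
Sum = 23.8 + 44.0 + 45.9 + 21.8 + 31.6 + 43.8 + 47.5 + 45.0
Sum = 303.4 mm
Mean = 303.4 / 8 = 37.93 mm

37.93 mm


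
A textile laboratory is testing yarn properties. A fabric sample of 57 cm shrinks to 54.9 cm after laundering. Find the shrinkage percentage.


Formula: Shrinkage% = ((L_before - L_after) / L_before) * 100
Step 1: Shrinkage = 57 - 54.9 = 2.1 cm
Step 2: Shrinkage% = (2.1 / 57) * 100
Step 3: Shrinkage% = 0.036842 * 100 = 3.6842% ≈ 3.7%

3.7%


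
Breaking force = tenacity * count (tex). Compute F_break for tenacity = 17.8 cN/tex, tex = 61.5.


Formula: Breaking force = Tenacity * Linear density
F = 17.8 cN/tex * 61.5 tex
F = 1094.70 cN

1094.70 cN


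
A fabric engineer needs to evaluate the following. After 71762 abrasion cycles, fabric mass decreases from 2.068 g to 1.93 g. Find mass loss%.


Formula: Mass loss% = ((m_before - m_after) / m_before) * 100
Step 1: Mass loss = 2.068 - 1.93 = 0.138 g
Step 2: Ratio = 0.138 / 2.068 = 0.0667311
Step 3: Mass loss% = 0.0667311 * 100 = 6.67311% ≈ 6.67%

6.67%


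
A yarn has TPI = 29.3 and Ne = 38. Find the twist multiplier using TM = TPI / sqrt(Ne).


Formula: TM = TPI / sqrt(Ne)
Step 1: sqrt(Ne) = sqrt(38) = 6.1644
Step 2: TM = 29.3 / 6.1644 = 4.75

4.75 TM


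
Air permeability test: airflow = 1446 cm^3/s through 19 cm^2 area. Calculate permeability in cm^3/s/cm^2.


Formula: Air Permeability = Airflow / Test Area
AP = 1446 cm^3/s / 19 cm^2
AP = 76.1 cm^3/s/cm^2

76.1 cm^3/s/cm^2


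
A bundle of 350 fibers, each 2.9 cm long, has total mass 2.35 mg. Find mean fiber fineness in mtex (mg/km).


Formula: fineness (mtex) = mass (mg) / total length (km) = (mass_mg / total_length_m) * 1000
Step 1: Convert fiber length: 2.9 cm = 0.029 m
Step 2: Total fiber length = 350 * 0.029 = 10.15 m
Step 3: Linear density = 2.35 mg / 10.15 m = 0.2315 mg/m
Step 4: fineness = 0.2315 * 1000 = 231.5 mtex

231.5 mtex


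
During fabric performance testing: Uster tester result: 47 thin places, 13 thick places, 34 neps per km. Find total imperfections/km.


Formula: Total = thin places + thick places + neps
Total = 47 + 13 + 34
Total = 94 imperfections/km

94 imperfections/km


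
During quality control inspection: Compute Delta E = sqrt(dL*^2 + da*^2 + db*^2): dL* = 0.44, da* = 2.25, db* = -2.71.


Formula: Delta E = sqrt(dL*^2 + da*^2 + db*^2)
Step 1: dL*^2 = 0.44^2 = 0.1936
Step 2: da*^2 = 2.25^2 = 5.0625
Step 3: db*^2 = (-2.71)^2 = 7.3441
Step 4: Sum = 0.1936 + 5.0625 + 7.3441 = 12.6002
Step 5: Delta E = sqrt(12.6002) = 3.55

3.55 Delta E


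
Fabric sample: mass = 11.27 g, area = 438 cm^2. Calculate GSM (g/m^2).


Formula: GSM = mass_g / area_m2
Step 1: Convert area: 438 cm^2 = 438 / 10000 = 0.0438 m^2
Step 2: GSM = 11.27 g / 0.0438 m^2 = 257.3 g/m^2

257.3 g/m^2


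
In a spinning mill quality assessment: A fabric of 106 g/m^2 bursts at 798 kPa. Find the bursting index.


Formula: Bursting Index = Bursting Strength / Fabric GSM
BI = 798 kPa / 106 g/m^2
BI = 7.528 kPa/(g/m^2)

7.528 kPa/(g/m^2)


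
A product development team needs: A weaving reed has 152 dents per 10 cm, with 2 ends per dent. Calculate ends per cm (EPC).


Formula: EPC = (dents per 10 cm * ends per dent) / 10
Step 1: Total ends per 10 cm = 152 * 2 = 304
Step 2: EPC = 304 / 10 = 30.4 ends/cm

30.4 ends/cm


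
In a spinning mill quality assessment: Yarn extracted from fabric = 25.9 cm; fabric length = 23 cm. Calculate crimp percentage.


Formula: Crimp% = ((L_yarn - L_fabric) / L_fabric) * 100
Step 1: Extension = 25.9 - 23 = 2.9 cm
Step 2: Crimp% = (2.9 / 23) * 100
Step 3: Crimp% = 0.126087 * 100 = 12.6087% ≈ 12.6%

12.6%


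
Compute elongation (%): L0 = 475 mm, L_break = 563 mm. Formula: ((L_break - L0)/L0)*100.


Formula: Elongation (%) = ((L_break - L0) / L0) * 100
Step 1: Extension = 563 - 475 = 88 mm
Step 2: Elongation = (88 / 475) * 100
Step 3: Elongation = 0.185263 * 100 = 18.5263% ≈ 18.5%

18.5%


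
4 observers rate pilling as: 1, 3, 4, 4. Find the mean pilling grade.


Formula: Mean = sum / count
Sum = 1 + 3 + 4 + 4 = 12
Mean = 12 / 4 = 3.0

3.0


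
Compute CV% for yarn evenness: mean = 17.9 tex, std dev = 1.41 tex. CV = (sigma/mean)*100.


Formula: CV% = (standard deviation / mean) * 100
Step 1: Ratio = 1.41 / 17.9 = 0.078771
Step 2: CV% = 0.078771 * 100 = 7.8771% ≈ 7.9%

7.9%


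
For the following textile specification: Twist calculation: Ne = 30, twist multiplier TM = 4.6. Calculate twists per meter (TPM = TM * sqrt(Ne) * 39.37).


Formula: TPM = TM * sqrt(Ne) * 39.37
Step 1: sqrt(Ne) = sqrt(30) = 5.4772
Step 2: TM * sqrt(Ne) = 4.6 * 5.4772 = 25.1951
Step 3: TPM = 25.1951 * 39.37 = 992 twists/m

992 twists/m


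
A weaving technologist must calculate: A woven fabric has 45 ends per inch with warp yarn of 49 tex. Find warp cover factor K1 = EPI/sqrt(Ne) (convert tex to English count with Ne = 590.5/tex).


Formula: K1 = EPI / sqrt(Ne), with Ne = 590.5 / tex_warp
Step 1: Ne = 590.5 / 49 = 12.051
Step 2: sqrt(Ne) = sqrt(12.051) = 3.4715
Step 3: K1 = 45 / 3.4715 = 13.0

13.0


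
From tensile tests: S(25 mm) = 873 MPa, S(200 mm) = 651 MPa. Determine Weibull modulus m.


Formula: m = ln(L1/L2) / ln(S2/S1)
Step 1: ln(L1/L2) = ln(25/200) = -2.07944
Step 2: S2/S1 = 651/873 = 0.7457
Step 3: ln(S2/S1) = ln(0.7457) = -0.29343
Step 4: m = -2.07944 / -0.29343 = 7.09

7.09 (Weibull m)


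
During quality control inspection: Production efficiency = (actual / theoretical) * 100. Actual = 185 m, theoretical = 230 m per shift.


Formula: Efficiency% = (Actual output / Theoretical output) * 100
Efficiency% = (185 / 230) * 100
Efficiency% = 0.804348 * 100 = 80.4348% ≈ 80.4%

80.4%


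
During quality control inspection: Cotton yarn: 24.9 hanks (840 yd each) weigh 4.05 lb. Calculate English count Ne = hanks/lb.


Formula: Ne = hanks / mass_lb
Substituting: Ne = 24.9 / 4.05
Ne = 6.1

6.1 Ne


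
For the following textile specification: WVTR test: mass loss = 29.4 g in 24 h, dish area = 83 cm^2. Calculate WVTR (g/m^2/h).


Formula: WVTR = mass_loss / (area * time)
Step 1: Convert area: 83 cm^2 = 0.0083 m^2
Step 2: WVTR = 29.4 g / (0.0083 m^2 * 24 h)
Step 3: WVTR = 29.4 / 0.1992 = 147.6 g/m^2/h

147.6 g/m^2/h


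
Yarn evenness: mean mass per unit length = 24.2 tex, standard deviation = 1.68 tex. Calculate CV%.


Formula: CV% = (standard deviation / mean) * 100
Step 1: Ratio = 1.68 / 24.2 = 0.069421
Step 2: CV% = 0.069421 * 100 = 6.9421% ≈ 6.9%

6.9%


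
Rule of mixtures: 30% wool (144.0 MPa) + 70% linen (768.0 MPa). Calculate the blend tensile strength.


Formula: Blend property = (fraction_A * property_A) + (fraction_B * property_B)
Step 1: Contribution A = 30/100 * 144.0 MPa = 43.2 MPa
Step 2: Contribution B = 70/100 * 768.0 MPa = 537.6 MPa
Step 3: Blend tensile strength = 43.2 + 537.6 = 580.8 MPa

580.8 MPa


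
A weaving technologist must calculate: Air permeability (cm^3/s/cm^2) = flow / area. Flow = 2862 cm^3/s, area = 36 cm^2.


Formula: Air Permeability = Airflow / Test Area
AP = 2862 cm^3/s / 36 cm^2
AP = 79.5 cm^3/s/cm^2

79.5 cm^3/s/cm^2


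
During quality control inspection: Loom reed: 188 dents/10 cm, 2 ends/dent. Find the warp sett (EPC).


Formula: EPC = (dents per 10 cm * ends per dent) / 10
Step 1: Total ends per 10 cm = 188 * 2 = 376
Step 2: EPC = 376 / 10 = 37.6 ends/cm

37.6 ends/cm


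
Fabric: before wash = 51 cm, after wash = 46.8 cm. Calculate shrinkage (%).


Formula: Shrinkage% = ((L_before - L_after) / L_before) * 100
Step 1: Shrinkage = 51 - 46.8 = 4.2 cm
Step 2: Shrinkage% = (4.2 / 51) * 100
Step 3: Shrinkage% = 0.082353 * 100 = 8.2353% ≈ 8.2%

8.2%


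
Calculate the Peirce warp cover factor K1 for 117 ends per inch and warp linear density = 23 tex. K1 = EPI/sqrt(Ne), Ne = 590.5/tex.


Formula: K1 = EPI / sqrt(Ne), with Ne = 590.5 / tex_warp
Step 1: Ne = 590.5 / 23 = 25.674
Step 2: sqrt(Ne) = sqrt(25.674) = 5.067
Step 3: K1 = 117 / 5.067 = 23.1

23.1


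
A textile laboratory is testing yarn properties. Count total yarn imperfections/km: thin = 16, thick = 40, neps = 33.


Formula: Total = thin places + thick places + neps
Total = 16 + 40 + 33
Total = 89 imperfections/km

89 imperfections/km


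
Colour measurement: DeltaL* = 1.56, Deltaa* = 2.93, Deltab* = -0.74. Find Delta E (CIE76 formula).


Formula: Delta E = sqrt(dL*^2 + da*^2 + db*^2)
Step 1: dL*^2 = 1.56^2 = 2.4336
Step 2: da*^2 = 2.93^2 = 8.5849
Step 3: db*^2 = (-0.74)^2 = 0.5476
Step 4: Sum = 2.4336 + 8.5849 + 0.5476 = 11.5661
Step 5: Delta E = sqrt(11.5661) = 3.4

3.4 Delta E


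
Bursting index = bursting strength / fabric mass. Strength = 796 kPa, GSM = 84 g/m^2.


Formula: Bursting Index = Bursting Strength / Fabric GSM
BI = 796 kPa / 84 g/m^2
BI = 9.476 kPa/(g/m^2)

9.476 kPa/(g/m^2)


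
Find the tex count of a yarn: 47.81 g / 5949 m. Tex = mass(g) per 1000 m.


Formula: Tex = (mass_g / length_m) * 1000
Substituting: Tex = (47.81 / 5949) * 1000
Intermediate: 47.81 / 5949 = 0.00803664 g/m
Tex = 0.00803664 * 1000 = 8.04 tex

8.04 tex


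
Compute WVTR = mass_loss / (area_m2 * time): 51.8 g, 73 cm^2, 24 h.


Formula: WVTR = mass_loss / (area * time)
Step 1: Convert area: 73 cm^2 = 0.0073 m^2
Step 2: WVTR = 51.8 g / (0.0073 m^2 * 24 h)
Step 3: WVTR = 51.8 / 0.1752 = 295.7 g/m^2/h

295.7 g/m^2/h


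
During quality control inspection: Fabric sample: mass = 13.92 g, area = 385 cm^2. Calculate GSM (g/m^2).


Formula: GSM = mass_g / area_m2
Step 1: Convert area: 385 cm^2 = 385 / 10000 = 0.0385 m^2
Step 2: GSM = 13.92 g / 0.0385 m^2 = 361.6 g/m^2

361.6 g/m^2
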